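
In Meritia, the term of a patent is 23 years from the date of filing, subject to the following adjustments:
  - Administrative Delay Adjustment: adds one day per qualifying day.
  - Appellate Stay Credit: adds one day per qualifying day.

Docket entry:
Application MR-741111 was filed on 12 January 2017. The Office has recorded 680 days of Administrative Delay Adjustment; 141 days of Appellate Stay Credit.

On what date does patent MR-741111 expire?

April 12, 2042

Base term: filing date + 23 years → 12 January 2040.
Administrative Delay Adjustment: +680 days → 22 November 2041.
Appellate Stay Credit: +141 days → 12 April 2042.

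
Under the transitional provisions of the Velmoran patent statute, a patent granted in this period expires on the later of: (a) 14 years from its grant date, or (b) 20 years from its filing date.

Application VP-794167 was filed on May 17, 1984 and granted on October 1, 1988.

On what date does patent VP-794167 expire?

May 17, 2004

(a) grant + 14 years → 1 October 2002.
(b) filing + 20 years → 17 May 2004.
Later of the two: 17 May 2004.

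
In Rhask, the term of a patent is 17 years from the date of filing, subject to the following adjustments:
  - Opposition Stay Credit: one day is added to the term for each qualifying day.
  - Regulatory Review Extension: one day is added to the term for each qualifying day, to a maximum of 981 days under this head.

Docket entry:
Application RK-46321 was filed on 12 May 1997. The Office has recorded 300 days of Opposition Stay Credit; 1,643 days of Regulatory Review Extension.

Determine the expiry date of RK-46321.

Base term: filing date + 17 years → 12 May 2014.
Opposition Stay Credit: +300 days → 8 March 2015.
Regulatory Review Extension: 1643 days claimed exceeds the 981-day cap, so +981 days → 13 November 2017.

2017-11-13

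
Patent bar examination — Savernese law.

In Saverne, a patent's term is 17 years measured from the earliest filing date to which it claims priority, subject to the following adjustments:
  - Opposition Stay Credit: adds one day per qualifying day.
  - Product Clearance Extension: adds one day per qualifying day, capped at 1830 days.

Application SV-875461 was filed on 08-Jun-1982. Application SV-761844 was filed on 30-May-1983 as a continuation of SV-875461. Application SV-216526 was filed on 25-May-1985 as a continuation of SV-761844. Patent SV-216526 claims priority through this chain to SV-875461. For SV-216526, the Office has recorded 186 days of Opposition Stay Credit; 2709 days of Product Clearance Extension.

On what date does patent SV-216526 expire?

Earliest priority filing: 8 June 1982.
Base term: 8 June 1982 + 17 years → 8 June 1999.
Opposition Stay Credit: +186 days → 11 December 1999.
Product Clearance Extension: 2709 days claimed exceeds the 1830-day cap, so +1830 days → 14 December 2004.

2004-12-14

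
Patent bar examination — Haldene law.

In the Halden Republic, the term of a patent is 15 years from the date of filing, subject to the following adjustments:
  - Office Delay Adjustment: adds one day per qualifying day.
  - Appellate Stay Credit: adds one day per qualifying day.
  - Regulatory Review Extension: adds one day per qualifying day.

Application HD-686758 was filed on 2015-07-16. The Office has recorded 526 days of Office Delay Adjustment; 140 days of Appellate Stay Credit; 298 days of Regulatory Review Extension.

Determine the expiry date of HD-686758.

2033-03-06

Base term: filing date + 15 years → 16 July 2030.
Office Delay Adjustment: +526 days → 24 December 2031.
Appellate Stay Credit: +140 days → 12 May 2032.
Regulatory Review Extension: +298 days → 6 March 2033.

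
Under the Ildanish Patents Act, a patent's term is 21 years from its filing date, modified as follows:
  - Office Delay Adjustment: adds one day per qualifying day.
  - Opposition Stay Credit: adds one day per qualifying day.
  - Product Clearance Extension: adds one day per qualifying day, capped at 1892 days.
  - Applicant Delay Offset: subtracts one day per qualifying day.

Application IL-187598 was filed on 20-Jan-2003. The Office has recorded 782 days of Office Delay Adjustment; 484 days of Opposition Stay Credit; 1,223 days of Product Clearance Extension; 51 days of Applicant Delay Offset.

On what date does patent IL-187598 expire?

2030-09-23

Base term: filing date + 21 years → 20 January 2024.
Office Delay Adjustment: +782 days → 12 March 2026.
Opposition Stay Credit: +484 days → 9 July 2027.
Product Clearance Extension: 1223 days (within the 1892-day cap) → +1223 days → 13 November 2030.
Applicant Delay Offset: −51 days → 23 September 2030.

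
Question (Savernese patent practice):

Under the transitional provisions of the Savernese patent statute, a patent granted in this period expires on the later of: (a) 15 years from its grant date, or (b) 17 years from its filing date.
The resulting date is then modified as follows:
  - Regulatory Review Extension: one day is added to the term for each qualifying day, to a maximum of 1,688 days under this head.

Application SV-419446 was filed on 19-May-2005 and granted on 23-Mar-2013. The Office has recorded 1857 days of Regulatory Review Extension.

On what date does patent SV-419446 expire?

(a) grant + 15 years → 23 March 2028.
(b) filing + 17 years → 19 May 2022.
Later of the two: 23 March 2028.
Regulatory Review Extension: 1857 days claimed exceeds the 1688-day cap, so +1688 days → 5 November 2032.

2032-11-05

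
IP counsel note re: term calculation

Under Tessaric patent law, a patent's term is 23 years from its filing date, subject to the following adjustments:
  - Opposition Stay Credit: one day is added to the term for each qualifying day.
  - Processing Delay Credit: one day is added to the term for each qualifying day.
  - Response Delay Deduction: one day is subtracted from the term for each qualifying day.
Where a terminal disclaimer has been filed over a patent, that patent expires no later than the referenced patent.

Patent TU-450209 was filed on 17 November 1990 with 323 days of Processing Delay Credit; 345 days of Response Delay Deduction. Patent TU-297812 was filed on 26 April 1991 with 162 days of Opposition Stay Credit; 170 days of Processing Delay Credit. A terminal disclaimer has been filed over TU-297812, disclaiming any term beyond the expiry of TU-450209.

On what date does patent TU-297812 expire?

October 26, 2013

Natural term of TU-297812:
  Base: filing + 23 years → 26 April 2014.
  Opposition Stay Credit: +162 days → 5 October 2014.
  Processing Delay Credit: +170 days → 24 March 2015.
Expiry of referenced patent TU-450209:
  Base: filing + 23 years → 17 November 2013.
  Processing Delay Credit: +323 days → 6 October 2014.
  Response Delay Deduction: −345 days → 26 October 2013.
Terminal disclaimer: TU-297812 expires on the earlier of 24 March 2015 and 26 October 2013.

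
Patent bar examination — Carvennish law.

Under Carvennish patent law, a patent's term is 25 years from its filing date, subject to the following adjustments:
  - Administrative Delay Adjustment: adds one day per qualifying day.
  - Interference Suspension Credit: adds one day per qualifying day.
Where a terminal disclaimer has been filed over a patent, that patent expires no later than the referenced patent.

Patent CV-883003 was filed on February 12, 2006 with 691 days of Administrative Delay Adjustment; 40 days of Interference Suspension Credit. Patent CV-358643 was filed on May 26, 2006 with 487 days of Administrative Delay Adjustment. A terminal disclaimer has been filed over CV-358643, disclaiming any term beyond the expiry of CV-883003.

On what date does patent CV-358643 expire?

2032-09-24

Natural term of CV-358643:
  Base: filing + 25 years → 26 May 2031.
  Administrative Delay Adjustment: +487 days → 24 September 2032.
Expiry of referenced patent CV-883003:
  Base: filing + 25 years → 12 February 2031.
  Administrative Delay Adjustment: +691 days → 3 January 2033.
  Interference Suspension Credit: +40 days → 12 February 2033.
Terminal disclaimer: CV-358643 expires on the earlier of 24 September 2032 and 12 February 2033.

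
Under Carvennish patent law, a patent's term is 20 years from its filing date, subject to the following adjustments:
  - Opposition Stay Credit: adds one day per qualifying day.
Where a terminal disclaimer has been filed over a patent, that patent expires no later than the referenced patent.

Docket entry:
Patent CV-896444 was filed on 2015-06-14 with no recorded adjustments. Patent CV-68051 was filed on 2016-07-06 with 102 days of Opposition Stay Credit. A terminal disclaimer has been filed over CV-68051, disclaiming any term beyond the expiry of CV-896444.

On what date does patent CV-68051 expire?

2035-06-14

Natural term of CV-68051:
  Base: filing + 20 years → 6 July 2036.
  Opposition Stay Credit: +102 days → 16 October 2036.
Expiry of referenced patent CV-896444:
  Base: filing + 20 years → 14 June 2035.
Terminal disclaimer: CV-68051 expires on the earlier of 16 October 2036 and 14 June 2035.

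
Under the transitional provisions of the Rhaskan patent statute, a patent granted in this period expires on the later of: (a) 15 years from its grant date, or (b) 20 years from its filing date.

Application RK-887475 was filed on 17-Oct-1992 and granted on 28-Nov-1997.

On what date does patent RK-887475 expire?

November 28, 2012

(a) grant + 15 years → 28 November 2012.
(b) filing + 20 years → 17 October 2012.
Later of the two: 28 November 2012.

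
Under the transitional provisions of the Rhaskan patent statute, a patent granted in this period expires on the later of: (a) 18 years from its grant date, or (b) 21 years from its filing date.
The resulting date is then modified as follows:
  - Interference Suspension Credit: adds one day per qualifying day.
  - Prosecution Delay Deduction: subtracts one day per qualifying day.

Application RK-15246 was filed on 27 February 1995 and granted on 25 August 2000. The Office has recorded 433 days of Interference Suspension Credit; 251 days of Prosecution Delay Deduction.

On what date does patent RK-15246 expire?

February 23, 2019

(a) grant + 18 years → 25 August 2018.
(b) filing + 21 years → 27 February 2016.
Later of the two: 25 August 2018.
Interference Suspension Credit: +433 days → 1 November 2019.
Prosecution Delay Deduction: −251 days → 23 February 2019.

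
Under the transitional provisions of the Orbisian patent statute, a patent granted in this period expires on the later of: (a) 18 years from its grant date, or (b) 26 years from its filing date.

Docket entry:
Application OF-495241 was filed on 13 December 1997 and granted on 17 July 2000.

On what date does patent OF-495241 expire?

(a) grant + 18 years → 17 July 2018.
(b) filing + 26 years → 13 December 2023.
Later of the two: 13 December 2023.

December 13, 2023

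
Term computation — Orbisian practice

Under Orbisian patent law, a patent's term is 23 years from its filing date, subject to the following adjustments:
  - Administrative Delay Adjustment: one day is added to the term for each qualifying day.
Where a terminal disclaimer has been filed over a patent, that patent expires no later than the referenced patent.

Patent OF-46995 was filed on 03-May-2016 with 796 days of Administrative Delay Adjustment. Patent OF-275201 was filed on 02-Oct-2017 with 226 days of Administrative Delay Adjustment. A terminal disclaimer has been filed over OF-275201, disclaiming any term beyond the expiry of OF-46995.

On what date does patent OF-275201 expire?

2041-05-16

Natural term of OF-275201:
  Base: filing + 23 years → 2 October 2040.
  Administrative Delay Adjustment: +226 days → 16 May 2041.
Expiry of referenced patent OF-46995:
  Base: filing + 23 years → 3 May 2039.
  Administrative Delay Adjustment: +796 days → 7 July 2041.
Terminal disclaimer: OF-275201 expires on the earlier of 16 May 2041 and 7 July 2041.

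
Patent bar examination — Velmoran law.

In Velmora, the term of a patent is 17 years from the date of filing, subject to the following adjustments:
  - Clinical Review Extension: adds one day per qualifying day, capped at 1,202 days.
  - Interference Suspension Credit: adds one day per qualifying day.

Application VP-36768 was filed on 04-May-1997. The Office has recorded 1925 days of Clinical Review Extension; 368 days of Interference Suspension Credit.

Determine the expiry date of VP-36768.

Base term: filing date + 17 years → 4 May 2014.
Clinical Review Extension: 1925 days claimed exceeds the 1202-day cap, so +1202 days → 18 August 2017.
Interference Suspension Credit: +368 days → 21 August 2018.

August 21, 2018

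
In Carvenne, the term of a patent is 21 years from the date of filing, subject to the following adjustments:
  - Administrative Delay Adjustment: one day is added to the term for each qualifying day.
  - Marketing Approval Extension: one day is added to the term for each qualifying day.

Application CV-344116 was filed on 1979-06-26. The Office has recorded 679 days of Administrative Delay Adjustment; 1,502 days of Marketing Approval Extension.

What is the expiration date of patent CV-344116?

Base term: filing date + 21 years → 26 June 2000.
Administrative Delay Adjustment: +679 days → 6 May 2002.
Marketing Approval Extension: +1502 days → 16 June 2006.

June 16, 2006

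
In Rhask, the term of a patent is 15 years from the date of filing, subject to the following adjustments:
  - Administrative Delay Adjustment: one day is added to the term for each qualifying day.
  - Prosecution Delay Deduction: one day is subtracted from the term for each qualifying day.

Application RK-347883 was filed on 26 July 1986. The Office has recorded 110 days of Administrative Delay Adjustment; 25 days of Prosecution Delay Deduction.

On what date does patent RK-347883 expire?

2001-10-19

Base term: filing date + 15 years → 26 July 2001.
Administrative Delay Adjustment: +110 days → 13 November 2001.
Prosecution Delay Deduction: −25 days → 19 October 2001.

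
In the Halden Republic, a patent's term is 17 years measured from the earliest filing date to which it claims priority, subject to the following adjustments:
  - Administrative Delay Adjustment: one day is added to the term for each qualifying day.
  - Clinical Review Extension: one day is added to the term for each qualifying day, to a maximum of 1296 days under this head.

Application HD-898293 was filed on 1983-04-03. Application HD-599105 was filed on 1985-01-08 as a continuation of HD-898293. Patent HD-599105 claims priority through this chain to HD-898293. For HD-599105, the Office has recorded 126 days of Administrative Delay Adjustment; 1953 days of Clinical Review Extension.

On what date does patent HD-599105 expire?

Earliest priority filing: 3 April 1983.
Base term: 3 April 1983 + 17 years → 3 April 2000.
Administrative Delay Adjustment: +126 days → 7 August 2000.
Clinical Review Extension: 1953 days claimed exceeds the 1296-day cap, so +1296 days → 24 February 2004.

2004-02-24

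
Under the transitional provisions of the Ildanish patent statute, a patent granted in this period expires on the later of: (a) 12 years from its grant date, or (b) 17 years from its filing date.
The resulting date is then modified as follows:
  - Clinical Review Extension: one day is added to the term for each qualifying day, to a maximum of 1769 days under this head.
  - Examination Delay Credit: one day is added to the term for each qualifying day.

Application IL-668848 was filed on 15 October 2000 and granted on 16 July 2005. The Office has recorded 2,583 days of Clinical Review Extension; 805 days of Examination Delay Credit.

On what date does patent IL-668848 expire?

November 1, 2024

(a) grant + 12 years → 16 July 2017.
(b) filing + 17 years → 15 October 2017.
Later of the two: 15 October 2017.
Clinical Review Extension: 2583 days claimed exceeds the 1769-day cap, so +1769 days → 19 August 2022.
Examination Delay Credit: +805 days → 1 November 2024.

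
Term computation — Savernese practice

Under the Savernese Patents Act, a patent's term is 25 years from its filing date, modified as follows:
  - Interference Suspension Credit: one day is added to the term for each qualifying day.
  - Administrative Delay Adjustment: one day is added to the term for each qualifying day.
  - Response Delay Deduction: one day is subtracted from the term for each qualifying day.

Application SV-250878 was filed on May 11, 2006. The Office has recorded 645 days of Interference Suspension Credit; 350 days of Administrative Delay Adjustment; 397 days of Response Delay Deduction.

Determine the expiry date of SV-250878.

Base term: filing date + 25 years → 11 May 2031.
Interference Suspension Credit: +645 days → 14 February 2033.
Administrative Delay Adjustment: +350 days → 30 January 2034.
Response Delay Deduction: −397 days → 29 December 2032.

2032-12-29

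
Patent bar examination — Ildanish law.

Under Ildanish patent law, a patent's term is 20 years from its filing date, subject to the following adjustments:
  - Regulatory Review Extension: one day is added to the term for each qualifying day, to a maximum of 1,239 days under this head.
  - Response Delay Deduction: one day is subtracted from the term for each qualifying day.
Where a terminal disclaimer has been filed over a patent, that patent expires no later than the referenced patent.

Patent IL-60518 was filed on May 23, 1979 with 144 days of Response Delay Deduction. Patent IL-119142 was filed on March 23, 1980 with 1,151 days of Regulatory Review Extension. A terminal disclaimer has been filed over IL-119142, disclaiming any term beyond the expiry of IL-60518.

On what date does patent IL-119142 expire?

Natural term of IL-119142:
  Base: filing + 20 years → 23 March 2000.
  Regulatory Review Extension: 1151 days (within the 1239-day cap) → +1151 days → 18 May 2003.
Expiry of referenced patent IL-60518:
  Base: filing + 20 years → 23 May 1999.
  Response Delay Deduction: −144 days → 30 December 1998.
Terminal disclaimer: IL-119142 expires on the earlier of 18 May 2003 and 30 December 1998.

December 30, 1998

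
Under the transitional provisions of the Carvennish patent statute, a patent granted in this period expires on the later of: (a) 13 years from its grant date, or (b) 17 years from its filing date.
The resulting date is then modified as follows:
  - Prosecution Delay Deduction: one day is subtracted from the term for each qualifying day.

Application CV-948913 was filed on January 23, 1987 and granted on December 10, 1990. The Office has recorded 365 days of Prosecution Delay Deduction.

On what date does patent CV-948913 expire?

(a) grant + 13 years → 10 December 2003.
(b) filing + 17 years → 23 January 2004.
Later of the two: 23 January 2004.
Prosecution Delay Deduction: −365 days → 23 January 2003.

January 23, 2003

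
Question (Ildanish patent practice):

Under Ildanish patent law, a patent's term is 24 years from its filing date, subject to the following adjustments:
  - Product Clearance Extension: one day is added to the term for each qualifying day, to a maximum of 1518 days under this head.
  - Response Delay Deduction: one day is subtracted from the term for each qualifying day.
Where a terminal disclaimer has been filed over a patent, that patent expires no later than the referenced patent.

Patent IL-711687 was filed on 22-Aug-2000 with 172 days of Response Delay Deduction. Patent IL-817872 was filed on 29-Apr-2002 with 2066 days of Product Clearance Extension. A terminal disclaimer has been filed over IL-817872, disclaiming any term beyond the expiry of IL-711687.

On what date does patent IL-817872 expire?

March 3, 2024

Natural term of IL-817872:
  Base: filing + 24 years → 29 April 2026.
  Product Clearance Extension: 2066 days claimed exceeds the 1518-day cap, so +1518 days → 25 June 2030.
Expiry of referenced patent IL-711687:
  Base: filing + 24 years → 22 August 2024.
  Response Delay Deduction: −172 days → 3 March 2024.
Terminal disclaimer: IL-817872 expires on the earlier of 25 June 2030 and 3 March 2024.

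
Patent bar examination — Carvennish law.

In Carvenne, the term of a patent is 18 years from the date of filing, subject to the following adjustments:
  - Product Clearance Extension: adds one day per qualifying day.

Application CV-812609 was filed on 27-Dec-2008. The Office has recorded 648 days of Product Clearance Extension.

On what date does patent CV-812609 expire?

October 5, 2028

Base term: filing date + 18 years → 27 December 2026.
Product Clearance Extension: +648 days → 5 October 2028.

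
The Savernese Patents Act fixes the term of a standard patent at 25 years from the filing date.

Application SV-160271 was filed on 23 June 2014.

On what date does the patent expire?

Filing date + 25 years → 23 June 2039.

2039-06-23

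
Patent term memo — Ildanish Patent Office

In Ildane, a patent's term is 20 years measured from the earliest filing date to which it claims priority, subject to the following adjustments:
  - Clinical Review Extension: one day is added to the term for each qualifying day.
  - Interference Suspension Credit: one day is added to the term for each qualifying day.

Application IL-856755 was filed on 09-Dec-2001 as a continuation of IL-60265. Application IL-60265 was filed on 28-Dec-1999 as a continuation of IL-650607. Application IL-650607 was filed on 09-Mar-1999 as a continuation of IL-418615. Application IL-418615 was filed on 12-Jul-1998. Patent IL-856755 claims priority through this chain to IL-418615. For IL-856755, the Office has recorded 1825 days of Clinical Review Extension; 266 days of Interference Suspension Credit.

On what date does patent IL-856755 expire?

April 2, 2024

Earliest priority filing: 12 July 1998.
Base term: 12 July 1998 + 20 years → 12 July 2018.
Clinical Review Extension: +1825 days → 11 July 2023.
Interference Suspension Credit: +266 days → 2 April 2024.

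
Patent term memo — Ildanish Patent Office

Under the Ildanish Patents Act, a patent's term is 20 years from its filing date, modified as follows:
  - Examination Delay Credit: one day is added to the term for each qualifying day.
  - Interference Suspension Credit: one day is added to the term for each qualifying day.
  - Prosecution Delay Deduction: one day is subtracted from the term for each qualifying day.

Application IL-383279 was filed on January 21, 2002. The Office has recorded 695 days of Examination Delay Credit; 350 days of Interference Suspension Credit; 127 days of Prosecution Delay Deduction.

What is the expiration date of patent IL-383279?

Base term: filing date + 20 years → 21 January 2022.
Examination Delay Credit: +695 days → 17 December 2023.
Interference Suspension Credit: +350 days → 1 December 2024.
Prosecution Delay Deduction: −127 days → 27 July 2024.

July 27, 2024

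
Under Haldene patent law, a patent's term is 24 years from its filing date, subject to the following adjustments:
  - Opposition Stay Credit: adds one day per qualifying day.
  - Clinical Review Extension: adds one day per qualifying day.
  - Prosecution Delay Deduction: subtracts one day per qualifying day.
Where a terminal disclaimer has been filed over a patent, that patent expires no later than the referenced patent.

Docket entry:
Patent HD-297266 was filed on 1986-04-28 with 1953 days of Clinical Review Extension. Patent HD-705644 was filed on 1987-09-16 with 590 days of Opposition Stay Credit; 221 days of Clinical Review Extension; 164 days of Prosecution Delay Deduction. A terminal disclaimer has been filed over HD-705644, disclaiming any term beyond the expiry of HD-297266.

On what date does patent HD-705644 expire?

2013-06-24

Natural term of HD-705644:
  Base: filing + 24 years → 16 September 2011.
  Opposition Stay Credit: +590 days → 28 April 2013.
  Clinical Review Extension: +221 days → 5 December 2013.
  Prosecution Delay Deduction: −164 days → 24 June 2013.
Expiry of referenced patent HD-297266:
  Base: filing + 24 years → 28 April 2010.
  Clinical Review Extension: +1953 days → 2 September 2015.
Terminal disclaimer: HD-705644 expires on the earlier of 24 June 2013 and 2 September 2015.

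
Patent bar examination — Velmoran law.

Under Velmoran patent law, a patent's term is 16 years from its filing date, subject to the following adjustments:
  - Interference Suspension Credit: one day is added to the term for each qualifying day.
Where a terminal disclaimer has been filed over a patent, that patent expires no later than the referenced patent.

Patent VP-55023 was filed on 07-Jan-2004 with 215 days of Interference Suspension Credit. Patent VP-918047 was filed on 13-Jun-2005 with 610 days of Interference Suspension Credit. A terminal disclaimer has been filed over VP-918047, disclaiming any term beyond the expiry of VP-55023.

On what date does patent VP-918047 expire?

2020-08-09

Natural term of VP-918047:
  Base: filing + 16 years → 13 June 2021.
  Interference Suspension Credit: +610 days → 13 February 2023.
Expiry of referenced patent VP-55023:
  Base: filing + 16 years → 7 January 2020.
  Interference Suspension Credit: +215 days → 9 August 2020.
Terminal disclaimer: VP-918047 expires on the earlier of 13 February 2023 and 9 August 2020.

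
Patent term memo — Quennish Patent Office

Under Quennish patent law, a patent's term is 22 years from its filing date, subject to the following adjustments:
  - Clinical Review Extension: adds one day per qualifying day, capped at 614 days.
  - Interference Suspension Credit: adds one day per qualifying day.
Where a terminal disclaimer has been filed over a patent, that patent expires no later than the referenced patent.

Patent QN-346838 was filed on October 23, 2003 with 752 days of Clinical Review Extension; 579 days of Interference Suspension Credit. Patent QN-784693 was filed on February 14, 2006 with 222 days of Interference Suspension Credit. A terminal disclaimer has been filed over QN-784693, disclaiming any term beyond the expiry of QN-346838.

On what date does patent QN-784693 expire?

September 23, 2028

Natural term of QN-784693:
  Base: filing + 22 years → 14 February 2028.
  Interference Suspension Credit: +222 days → 23 September 2028.
Expiry of referenced patent QN-346838:
  Base: filing + 22 years → 23 October 2025.
  Clinical Review Extension: 752 days claimed exceeds the 614-day cap, so +614 days → 29 June 2027.
  Interference Suspension Credit: +579 days → 28 January 2029.
Terminal disclaimer: QN-784693 expires on the earlier of 23 September 2028 and 28 January 2029.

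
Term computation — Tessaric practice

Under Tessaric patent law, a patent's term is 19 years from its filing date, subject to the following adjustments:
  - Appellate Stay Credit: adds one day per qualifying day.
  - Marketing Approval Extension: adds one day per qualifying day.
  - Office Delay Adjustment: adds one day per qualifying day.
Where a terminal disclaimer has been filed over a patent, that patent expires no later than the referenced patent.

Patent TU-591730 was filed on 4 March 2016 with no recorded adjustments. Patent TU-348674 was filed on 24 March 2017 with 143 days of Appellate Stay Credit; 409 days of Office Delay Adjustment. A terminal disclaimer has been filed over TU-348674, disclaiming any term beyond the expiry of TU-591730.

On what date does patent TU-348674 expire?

Natural term of TU-348674:
  Base: filing + 19 years → 24 March 2036.
  Appellate Stay Credit: +143 days → 14 August 2036.
  Office Delay Adjustment: +409 days → 27 September 2037.
Expiry of referenced patent TU-591730:
  Base: filing + 19 years → 4 March 2035.
Terminal disclaimer: TU-348674 expires on the earlier of 27 September 2037 and 4 March 2035.

2035-03-04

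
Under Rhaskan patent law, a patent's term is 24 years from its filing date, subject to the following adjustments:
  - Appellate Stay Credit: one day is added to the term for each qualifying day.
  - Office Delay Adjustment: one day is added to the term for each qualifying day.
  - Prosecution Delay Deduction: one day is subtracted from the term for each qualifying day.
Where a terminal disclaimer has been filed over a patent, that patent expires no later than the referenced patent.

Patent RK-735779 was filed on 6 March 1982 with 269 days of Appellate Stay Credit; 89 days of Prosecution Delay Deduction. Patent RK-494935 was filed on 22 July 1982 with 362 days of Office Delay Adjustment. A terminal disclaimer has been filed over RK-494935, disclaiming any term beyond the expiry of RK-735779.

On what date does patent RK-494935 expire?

September 2, 2006

Natural term of RK-494935:
  Base: filing + 24 years → 22 July 2006.
  Office Delay Adjustment: +362 days → 19 July 2007.
Expiry of referenced patent RK-735779:
  Base: filing + 24 years → 6 March 2006.
  Appellate Stay Credit: +269 days → 30 November 2006.
  Prosecution Delay Deduction: −89 days → 2 September 2006.
Terminal disclaimer: RK-494935 expires on the earlier of 19 July 2007 and 2 September 2006.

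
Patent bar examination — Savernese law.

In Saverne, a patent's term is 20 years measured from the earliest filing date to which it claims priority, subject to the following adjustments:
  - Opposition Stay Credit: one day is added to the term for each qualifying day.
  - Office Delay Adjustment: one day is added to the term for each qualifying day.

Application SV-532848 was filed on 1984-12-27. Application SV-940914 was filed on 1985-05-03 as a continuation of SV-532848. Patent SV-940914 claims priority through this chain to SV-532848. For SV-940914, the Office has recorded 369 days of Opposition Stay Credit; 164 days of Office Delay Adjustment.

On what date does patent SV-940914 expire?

2006-06-13

Earliest priority filing: 27 December 1984.
Base term: 27 December 1984 + 20 years → 27 December 2004.
Opposition Stay Credit: +369 days → 31 December 2005.
Office Delay Adjustment: +164 days → 13 June 2006.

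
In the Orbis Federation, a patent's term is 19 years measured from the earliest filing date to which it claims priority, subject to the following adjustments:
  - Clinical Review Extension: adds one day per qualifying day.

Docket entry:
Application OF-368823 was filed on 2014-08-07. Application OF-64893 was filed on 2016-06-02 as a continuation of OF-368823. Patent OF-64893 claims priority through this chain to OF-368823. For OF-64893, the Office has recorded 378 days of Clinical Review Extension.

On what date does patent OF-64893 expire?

Earliest priority filing: 7 August 2014.
Base term: 7 August 2014 + 19 years → 7 August 2033.
Clinical Review Extension: +378 days → 20 August 2034.

2034-08-20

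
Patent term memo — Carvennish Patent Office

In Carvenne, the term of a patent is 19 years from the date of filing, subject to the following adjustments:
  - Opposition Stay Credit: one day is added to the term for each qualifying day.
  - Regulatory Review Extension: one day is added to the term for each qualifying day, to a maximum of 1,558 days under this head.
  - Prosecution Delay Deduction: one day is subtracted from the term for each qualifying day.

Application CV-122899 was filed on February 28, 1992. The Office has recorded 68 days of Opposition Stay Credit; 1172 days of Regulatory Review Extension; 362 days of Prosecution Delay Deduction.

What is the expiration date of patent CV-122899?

Base term: filing date + 19 years → 28 February 2011.
Opposition Stay Credit: +68 days → 7 May 2011.
Regulatory Review Extension: 1172 days (within the 1558-day cap) → +1172 days → 22 July 2014.
Prosecution Delay Deduction: −362 days → 25 July 2013.

2013-07-25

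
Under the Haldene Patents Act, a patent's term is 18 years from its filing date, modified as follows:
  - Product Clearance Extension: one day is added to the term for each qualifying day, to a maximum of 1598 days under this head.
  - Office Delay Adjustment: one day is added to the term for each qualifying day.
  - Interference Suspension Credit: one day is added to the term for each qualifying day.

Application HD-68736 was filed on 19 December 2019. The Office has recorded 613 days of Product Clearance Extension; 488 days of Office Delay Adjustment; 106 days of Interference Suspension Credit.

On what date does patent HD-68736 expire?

2041-04-09

Base term: filing date + 18 years → 19 December 2037.
Product Clearance Extension: 613 days (within the 1598-day cap) → +613 days → 24 August 2039.
Office Delay Adjustment: +488 days → 24 December 2040.
Interference Suspension Credit: +106 days → 9 April 2041.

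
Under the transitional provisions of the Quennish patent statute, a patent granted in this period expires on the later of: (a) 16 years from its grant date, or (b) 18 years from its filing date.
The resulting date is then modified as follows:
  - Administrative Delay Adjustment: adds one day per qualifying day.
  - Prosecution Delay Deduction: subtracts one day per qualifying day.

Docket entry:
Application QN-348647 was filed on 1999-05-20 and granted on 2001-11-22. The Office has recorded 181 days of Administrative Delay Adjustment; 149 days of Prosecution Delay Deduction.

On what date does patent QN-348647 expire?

(a) grant + 16 years → 22 November 2017.
(b) filing + 18 years → 20 May 2017.
Later of the two: 22 November 2017.
Administrative Delay Adjustment: +181 days → 22 May 2018.
Prosecution Delay Deduction: −149 days → 24 December 2017.

December 24, 2017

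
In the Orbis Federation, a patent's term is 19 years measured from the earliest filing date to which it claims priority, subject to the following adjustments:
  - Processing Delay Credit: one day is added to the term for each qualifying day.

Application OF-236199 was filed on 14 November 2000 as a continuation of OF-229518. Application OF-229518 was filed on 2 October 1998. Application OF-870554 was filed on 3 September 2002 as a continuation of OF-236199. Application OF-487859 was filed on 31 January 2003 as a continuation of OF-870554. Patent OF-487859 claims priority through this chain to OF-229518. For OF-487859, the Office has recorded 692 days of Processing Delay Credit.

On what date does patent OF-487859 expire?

2019-08-25

Earliest priority filing: 2 October 1998.
Base term: 2 October 1998 + 19 years → 2 October 2017.
Processing Delay Credit: +692 days → 25 August 2019.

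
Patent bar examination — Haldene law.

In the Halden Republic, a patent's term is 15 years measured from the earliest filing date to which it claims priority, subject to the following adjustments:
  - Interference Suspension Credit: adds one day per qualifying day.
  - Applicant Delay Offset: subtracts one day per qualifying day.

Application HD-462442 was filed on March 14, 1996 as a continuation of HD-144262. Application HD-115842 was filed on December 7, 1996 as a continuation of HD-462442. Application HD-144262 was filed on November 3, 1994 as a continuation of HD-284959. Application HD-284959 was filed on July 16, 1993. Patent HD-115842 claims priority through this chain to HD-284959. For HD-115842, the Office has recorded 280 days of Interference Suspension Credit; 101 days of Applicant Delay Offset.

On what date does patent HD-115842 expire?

January 11, 2009

Earliest priority filing: 16 July 1993.
Base term: 16 July 1993 + 15 years → 16 July 2008.
Interference Suspension Credit: +280 days → 22 April 2009.
Applicant Delay Offset: −101 days → 11 January 2009.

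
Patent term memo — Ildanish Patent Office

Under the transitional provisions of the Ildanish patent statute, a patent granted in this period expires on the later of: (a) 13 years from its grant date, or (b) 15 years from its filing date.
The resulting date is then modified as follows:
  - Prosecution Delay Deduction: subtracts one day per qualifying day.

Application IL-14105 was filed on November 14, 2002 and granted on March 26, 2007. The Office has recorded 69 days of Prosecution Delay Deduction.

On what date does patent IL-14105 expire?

(a) grant + 13 years → 26 March 2020.
(b) filing + 15 years → 14 November 2017.
Later of the two: 26 March 2020.
Prosecution Delay Deduction: −69 days → 17 January 2020.

January 17, 2020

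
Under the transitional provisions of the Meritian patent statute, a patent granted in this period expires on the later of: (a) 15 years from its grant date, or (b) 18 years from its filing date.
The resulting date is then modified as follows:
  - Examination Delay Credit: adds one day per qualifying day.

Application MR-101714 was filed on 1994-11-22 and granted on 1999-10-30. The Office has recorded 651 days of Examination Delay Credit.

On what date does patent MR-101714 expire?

(a) grant + 15 years → 30 October 2014.
(b) filing + 18 years → 22 November 2012.
Later of the two: 30 October 2014.
Examination Delay Credit: +651 days → 11 August 2016.

August 11, 2016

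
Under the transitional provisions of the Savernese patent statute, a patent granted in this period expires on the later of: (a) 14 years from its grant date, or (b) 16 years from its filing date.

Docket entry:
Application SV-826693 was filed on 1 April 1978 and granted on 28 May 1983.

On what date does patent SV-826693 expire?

1997-05-28

(a) grant + 14 years → 28 May 1997.
(b) filing + 16 years → 1 April 1994.
Later of the two: 28 May 1997.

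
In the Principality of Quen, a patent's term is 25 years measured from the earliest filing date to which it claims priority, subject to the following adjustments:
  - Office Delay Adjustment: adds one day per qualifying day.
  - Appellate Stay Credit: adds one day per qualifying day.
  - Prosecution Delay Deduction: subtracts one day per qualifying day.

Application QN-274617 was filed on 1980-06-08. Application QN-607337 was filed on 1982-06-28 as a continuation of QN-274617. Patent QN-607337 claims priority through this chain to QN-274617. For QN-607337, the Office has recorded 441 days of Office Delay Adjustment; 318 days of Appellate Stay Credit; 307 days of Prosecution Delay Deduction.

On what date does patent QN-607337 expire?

2006-09-03

Earliest priority filing: 8 June 1980.
Base term: 8 June 1980 + 25 years → 8 June 2005.
Office Delay Adjustment: +441 days → 23 August 2006.
Appellate Stay Credit: +318 days → 7 July 2007.
Prosecution Delay Deduction: −307 days → 3 September 2006.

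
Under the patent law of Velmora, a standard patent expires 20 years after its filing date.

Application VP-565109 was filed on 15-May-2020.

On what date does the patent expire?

Filing date + 20 years → 15 May 2040.

May 15, 2040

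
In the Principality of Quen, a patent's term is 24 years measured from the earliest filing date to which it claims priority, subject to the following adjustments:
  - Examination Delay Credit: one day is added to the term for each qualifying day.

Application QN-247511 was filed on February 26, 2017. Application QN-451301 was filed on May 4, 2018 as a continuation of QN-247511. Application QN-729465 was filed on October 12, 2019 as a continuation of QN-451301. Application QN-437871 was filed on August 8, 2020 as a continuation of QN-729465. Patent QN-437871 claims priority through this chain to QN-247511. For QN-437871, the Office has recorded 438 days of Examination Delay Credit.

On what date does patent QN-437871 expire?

May 10, 2042

Earliest priority filing: 26 February 2017.
Base term: 26 February 2017 + 24 years → 26 February 2041.
Examination Delay Credit: +438 days → 10 May 2042.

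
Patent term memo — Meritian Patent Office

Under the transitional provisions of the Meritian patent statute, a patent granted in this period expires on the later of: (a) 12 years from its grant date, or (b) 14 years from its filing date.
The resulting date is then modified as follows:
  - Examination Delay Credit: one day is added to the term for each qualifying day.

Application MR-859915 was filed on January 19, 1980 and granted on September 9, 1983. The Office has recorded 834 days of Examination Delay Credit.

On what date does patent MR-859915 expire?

(a) grant + 12 years → 9 September 1995.
(b) filing + 14 years → 19 January 1994.
Later of the two: 9 September 1995.
Examination Delay Credit: +834 days → 21 December 1997.

1997-12-21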